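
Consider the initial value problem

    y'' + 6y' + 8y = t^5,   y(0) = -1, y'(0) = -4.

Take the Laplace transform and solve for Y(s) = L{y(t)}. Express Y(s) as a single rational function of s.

Y(s) = (-s^7 - 10*s^6 + 120)/(s^8 + 6*s^7 + 8*s^6)

Apply the Laplace transform to the equation.
Using L{y''} = s^2 Y - s·y(0) - y'(0) and L{y'} = sY - y(0), with y(0) = -1, y'(0) = -4, the left side becomes (s^2 + 6*s + 8)Y - (-s - 10).
The right side is L{t^5} = 120/s^6.
So (s^2 + 6*s + 8)Y = 120/s^6 + (-s - 10).
Isolate Y and clear denominators.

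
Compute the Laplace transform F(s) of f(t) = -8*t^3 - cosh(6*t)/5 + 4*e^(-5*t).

F(s) = -s/(5*(s^2 - 36)) + 4/(s + 5) - 48/s^4

The transform is linear, so treat each term independently.
(4)·[L{e^(-5t)} = 1/(s + 5)]; (-1/5)·[L{cosh(6t)} = s/(s^2 - 36)]; (-8)·[L{t^3} = 3!/s^4 = 6/s^4].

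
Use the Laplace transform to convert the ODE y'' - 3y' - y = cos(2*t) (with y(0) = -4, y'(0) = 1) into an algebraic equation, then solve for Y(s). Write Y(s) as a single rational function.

Y(s) = (-4*s^3 + 13*s^2 - 15*s + 52)/(s^4 - 3*s^3 + 3*s^2 - 12*s - 4)

Transform both sides with L{·}.
With L{y''} = s^2 Y - s·y(0) - y'(0) and L{y'} = sY - y(0), with y(0) = -4, y'(0) = 1: the LHS transforms to (s^2 - 3*s - 1)Y - (-4*s + 13).
The right side is L{cos(2*t)} = s/(s^2 + 4).
So (s^2 - 3*s - 1)Y = s/(s^2 + 4) + (-4*s + 13).
Solve for Y(s) and write it as one ratio of polynomials.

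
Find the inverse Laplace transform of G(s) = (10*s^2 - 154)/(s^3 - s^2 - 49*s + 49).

4*exp(7*t) + 3*exp(t) + 3*exp(-7*t)

Factor the denominator: s^3 - s^2 - 49*s + 49 = (s - 7)*(s - 1)*(s + 7).
Partial fraction decomposition gives [4/(s - 7)] + [3/(s - 1)] + [3/(s + 7)].
Invert each term: 4/(s - 7) ↔ 4e^(7t); 3/(s - 1) ↔ 3e^(t); 3/(s + 7) ↔ 3e^(-7t).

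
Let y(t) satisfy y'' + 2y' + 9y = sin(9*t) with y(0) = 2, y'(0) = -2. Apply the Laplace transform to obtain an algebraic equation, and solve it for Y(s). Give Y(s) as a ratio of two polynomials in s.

Y(s) = (2*s^3 + 2*s^2 + 162*s + 171)/(s^4 + 2*s^3 + 90*s^2 + 162*s + 729)

Take the Laplace transform of both sides.
Using L{y''} = s^2 Y - s·y(0) - y'(0) and L{y'} = sY - y(0), with y(0) = 2, y'(0) = -2, the left side becomes (s^2 + 2*s + 9)Y - (2*s + 2).
The right side is L{sin(9*t)} = 9/(s^2 + 81).
So (s^2 + 2*s + 9)Y = 9/(s^2 + 81) + (2*s + 2).
Solve for Y(s) and write it as one ratio of polynomials.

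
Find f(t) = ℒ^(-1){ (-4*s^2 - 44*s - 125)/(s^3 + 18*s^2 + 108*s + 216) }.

Factor the denominator: s^3 + 18*s^2 + 108*s + 216 = (s + 6)^3.
Partial fraction decomposition gives [-4/(s + 6)] + [4/(s + 6)^2] + [-5/(s + 6)^3].
Invert each term: -4/(s + 6) ↔ -4e^(-6t); 4/(s + 6)^2 ↔ 4t·e^(-6t); -5/(s + 6)^3 ↔ (-5/2)t^2·e^(-6t).

f(t) = -5*t^2*exp(-6*t)/2 + 4*t*exp(-6*t) - 4*exp(-6*t)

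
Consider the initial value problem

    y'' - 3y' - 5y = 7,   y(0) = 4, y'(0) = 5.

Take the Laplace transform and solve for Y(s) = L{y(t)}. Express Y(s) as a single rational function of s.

Take the Laplace transform of both sides.
Using L{y''} = s^2 Y - s·y(0) - y'(0) and L{y'} = sY - y(0), with y(0) = 4, y'(0) = 5, the left side becomes (s^2 - 3*s - 5)Y - (4*s - 7).
The right side is L{7} = 7/s.
So (s^2 - 3*s - 5)Y = 7/s + (4*s - 7).
Isolate Y and clear denominators.

Y(s) = (4*s^2 - 7*s + 7)/(s^3 - 3*s^2 - 5*s)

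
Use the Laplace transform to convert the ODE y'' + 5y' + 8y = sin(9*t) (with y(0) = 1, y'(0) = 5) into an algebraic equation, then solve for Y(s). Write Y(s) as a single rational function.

Y(s) = (s^3 + 10*s^2 + 81*s + 819)/(s^4 + 5*s^3 + 89*s^2 + 405*s + 648)

Laplace-transform each side.
With L{y''} = s^2 Y - s·y(0) - y'(0) and L{y'} = sY - y(0), with y(0) = 1, y'(0) = 5: the LHS transforms to (s^2 + 5*s + 8)Y - (s + 10).
The right side is L{sin(9*t)} = 9/(s^2 + 81).
So (s^2 + 5*s + 8)Y = 9/(s^2 + 81) + (s + 10).
Solve for Y(s) and write it as one ratio of polynomials.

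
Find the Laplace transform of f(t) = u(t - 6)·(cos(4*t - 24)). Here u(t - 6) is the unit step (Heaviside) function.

By the second shifting theorem, L{u(t - c)·g(t - c)} = e^(-cs)·G(s) with c = 6 and G(s) = L{g(t)}.
L{cos(4t)} = s/(s^2 + 16).

s*exp(-6*s)/(s^2 + 16)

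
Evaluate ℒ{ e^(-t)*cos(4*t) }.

L{cos(4t)} = s/(s^2 + 16).
By the first shifting theorem, multiplying by e^(-t) replaces s with s + 1.

(s + 1)/((s + 1)^2 + 16)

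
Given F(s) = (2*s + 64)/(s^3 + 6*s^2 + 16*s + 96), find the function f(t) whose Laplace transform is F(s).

f(t) = 2*sin(4*t) - cos(4*t) + exp(-6*t)

Factor the denominator: s^3 + 6*s^2 + 16*s + 96 = (s + 6)*(s^2 + 16).
Partial fraction decomposition gives [1/(s + 6)] + [-s/(s^2 + 16)] + [8/(s^2 + 16)].
Invert each term: 1/(s + 6) ↔ e^(-6t); -1·s/(s^2 + 16) ↔ -cos(4t); 2·4/(s^2 + 16) ↔ 2sin(4t).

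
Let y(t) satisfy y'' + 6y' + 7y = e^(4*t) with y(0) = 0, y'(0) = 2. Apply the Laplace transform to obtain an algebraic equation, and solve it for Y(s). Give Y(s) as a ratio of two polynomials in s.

Y(s) = (2*s - 7)/(s^3 + 2*s^2 - 17*s - 28)

Apply the Laplace transform to the equation.
Using L{y''} = s^2 Y - s·y(0) - y'(0) and L{y'} = sY - y(0), with y(0) = 0, y'(0) = 2, the left side becomes (s^2 + 6*s + 7)Y - (2).
The right side is L{e^(4*t)} = 1/(s - 4).
So (s^2 + 6*s + 7)Y = 1/(s - 4) + (2).
Divide through and combine into a single rational function.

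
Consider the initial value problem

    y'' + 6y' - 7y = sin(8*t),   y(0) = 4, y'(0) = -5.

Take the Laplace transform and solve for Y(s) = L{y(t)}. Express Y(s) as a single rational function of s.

Y(s) = (4*s^3 + 19*s^2 + 256*s + 1224)/(s^4 + 6*s^3 + 57*s^2 + 384*s - 448)

Apply the Laplace transform to the equation.
Using L{y''} = s^2 Y - s·y(0) - y'(0) and L{y'} = sY - y(0), with y(0) = 4, y'(0) = -5, the left side becomes (s^2 + 6*s - 7)Y - (4*s + 19).
The right side is L{sin(8*t)} = 8/(s^2 + 64).
So (s^2 + 6*s - 7)Y = 8/(s^2 + 64) + (4*s + 19).
Divide through and combine into a single rational function.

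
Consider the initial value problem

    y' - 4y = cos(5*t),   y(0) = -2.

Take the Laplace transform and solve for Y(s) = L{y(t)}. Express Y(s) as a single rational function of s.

Transform both sides with L{·}.
With L{y'} = sY - y(0) = sY - (-2): the LHS transforms to (s - 4)Y - (-2).
The right side is L{cos(5*t)} = s/(s^2 + 25).
So (s - 4)Y = s/(s^2 + 25) + (-2).
Divide through and combine into a single rational function.

Y(s) = (-2*s^2 + s - 50)/(s^3 - 4*s^2 + 25*s - 100)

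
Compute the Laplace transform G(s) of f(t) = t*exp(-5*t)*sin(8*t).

G(s) = 16*(s + 5)/(s^2 + 10*s + 89)^2

L{sin(8t)} = 8/(s^2 + 64).
Multiplying by e^(-5t) shifts s → s + 5, so L{exp(-5*t)*sin(8*t)} = 8/((s + 5)^2 + 64).
Then apply L{t·g(t)} = -d/ds[H(s)] with H(s) = 8/((s + 5)^2 + 64):
differentiating 1 time and applying the sign gives 16*(s + 5)/(s^2 + 10*s + 89)^2.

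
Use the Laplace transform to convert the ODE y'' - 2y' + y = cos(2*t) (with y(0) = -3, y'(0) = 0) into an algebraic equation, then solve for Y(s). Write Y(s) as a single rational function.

Y(s) = (-3*s^3 + 6*s^2 - 11*s + 24)/(s^4 - 2*s^3 + 5*s^2 - 8*s + 4)

Laplace-transform each side.
With L{y''} = s^2 Y - s·y(0) - y'(0) and L{y'} = sY - y(0), with y(0) = -3, y'(0) = 0: the LHS transforms to (s^2 - 2*s + 1)Y - (-3*s + 6).
The right side is L{cos(2*t)} = s/(s^2 + 4).
So (s^2 - 2*s + 1)Y = s/(s^2 + 4) + (-3*s + 6).
Isolate Y and clear denominators.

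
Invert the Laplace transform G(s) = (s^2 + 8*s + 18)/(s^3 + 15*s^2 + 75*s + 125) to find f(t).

f(t) = 3*t^2*exp(-5*t)/2 - 2*t*exp(-5*t) + exp(-5*t)

Factor the denominator: s^3 + 15*s^2 + 75*s + 125 = (s + 5)^3.
Partial fraction decomposition gives [1/(s + 5)] + [-2/(s + 5)^2] + [3/(s + 5)^3].
Invert each term: 1/(s + 5) ↔ e^(-5t); -2/(s + 5)^2 ↔ -2t·e^(-5t); 3/(s + 5)^3 ↔ (3/2)t^2·e^(-5t).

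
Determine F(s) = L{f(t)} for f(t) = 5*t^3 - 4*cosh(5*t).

F(s) = -4*s/(s^2 - 25) + 30/s^4

By linearity of the Laplace transform, transform each term separately.
(-4)·[L{cosh(5t)} = s/(s^2 - 25)]; (5)·[L{t^3} = 3!/s^4 = 6/s^4].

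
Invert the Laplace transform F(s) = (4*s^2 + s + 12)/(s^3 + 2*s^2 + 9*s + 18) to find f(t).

f(t) = -sin(3*t) + 2*cos(3*t) + 2*exp(-2*t)

Factor the denominator: s^3 + 2*s^2 + 9*s + 18 = (s + 2)*(s^2 + 9).
Partial fraction decomposition gives [2/(s + 2)] + [2*s/(s^2 + 9)] + [-3/(s^2 + 9)].
Invert each term: 2/(s + 2) ↔ 2e^(-2t); 2·s/(s^2 + 9) ↔ 2cos(3t); -1·3/(s^2 + 9) ↔ -sin(3t).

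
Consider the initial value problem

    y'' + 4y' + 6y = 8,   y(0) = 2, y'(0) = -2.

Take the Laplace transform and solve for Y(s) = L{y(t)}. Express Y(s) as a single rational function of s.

Y(s) = (2*s^2 + 6*s + 8)/(s^3 + 4*s^2 + 6*s)

Transform both sides with L{·}.
Using L{y''} = s^2 Y - s·y(0) - y'(0) and L{y'} = sY - y(0), with y(0) = 2, y'(0) = -2, the left side becomes (s^2 + 4*s + 6)Y - (2*s + 6).
The right side is L{8} = 8/s.
So (s^2 + 4*s + 6)Y = 8/s + (2*s + 6).
Isolate Y and clear denominators.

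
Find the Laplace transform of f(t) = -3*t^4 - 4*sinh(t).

By linearity of the Laplace transform, transform each term separately.
(-3)·[L{t^4} = 4!/s^5 = 24/s^5]; (-4)·[L{sinh(t)} = 1/(s^2 - 1)].

-4/(s^2 - 1) - 72/s^5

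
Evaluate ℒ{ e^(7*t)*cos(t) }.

(s - 7)/((s - 7)^2 + 1)

L{cos(t)} = s/(s^2 + 1).
By the first shifting theorem, multiplying by e^(7t) replaces s with s - 7.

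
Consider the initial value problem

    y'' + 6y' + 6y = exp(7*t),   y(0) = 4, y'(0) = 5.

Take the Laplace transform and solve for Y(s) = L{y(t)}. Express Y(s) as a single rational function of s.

Laplace-transform each side.
The derivative rules (L{y''} = s^2 Y - s·y(0) - y'(0) and L{y'} = sY - y(0), with y(0) = 4, y'(0) = 5) turn the left side into (s^2 + 6*s + 6)Y - (4*s + 29).
The right side is L{exp(7*t)} = 1/(s - 7).
So (s^2 + 6*s + 6)Y = 1/(s - 7) + (4*s + 29).
Solve for Y(s) and write it as one ratio of polynomials.

Y(s) = (4*s^2 + s - 202)/(s^3 - s^2 - 36*s - 42)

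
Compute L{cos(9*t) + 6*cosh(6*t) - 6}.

By linearity of the Laplace transform, transform each term separately.
L{cos(9t)} = s/(s^2 + 81); L{-6} = -6/s; (6)·[L{cosh(6t)} = s/(s^2 - 36)].

s/(s^2 + 81) + 6*s/(s^2 - 36) - 6/s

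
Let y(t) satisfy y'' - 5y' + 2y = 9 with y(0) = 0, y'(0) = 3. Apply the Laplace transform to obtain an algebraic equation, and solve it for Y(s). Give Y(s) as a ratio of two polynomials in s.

Y(s) = (3*s + 9)/(s^3 - 5*s^2 + 2*s)

Transform both sides with L{·}.
With L{y''} = s^2 Y - s·y(0) - y'(0) and L{y'} = sY - y(0), with y(0) = 0, y'(0) = 3: the LHS transforms to (s^2 - 5*s + 2)Y - (3).
The right side is L{9} = 9/s.
So (s^2 - 5*s + 2)Y = 9/s + (3).
Isolate Y and clear denominators.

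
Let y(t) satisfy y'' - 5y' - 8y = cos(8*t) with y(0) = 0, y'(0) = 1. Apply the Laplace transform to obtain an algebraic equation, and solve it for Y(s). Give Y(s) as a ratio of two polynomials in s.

Y(s) = (s^2 + s + 64)/(s^4 - 5*s^3 + 56*s^2 - 320*s - 512)

Take the Laplace transform of both sides.
The derivative rules (L{y''} = s^2 Y - s·y(0) - y'(0) and L{y'} = sY - y(0), with y(0) = 0, y'(0) = 1) turn the left side into (s^2 - 5*s - 8)Y - (1).
The right side is L{cos(8*t)} = s/(s^2 + 64).
So (s^2 - 5*s - 8)Y = s/(s^2 + 64) + (1).
Solve for Y(s) and write it as one ratio of polynomials.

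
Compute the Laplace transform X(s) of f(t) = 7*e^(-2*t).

L{7} = 7/s.
By the first shifting theorem, multiplying by e^(-2t) replaces s with s + 2.

X(s) = 7/(s + 2)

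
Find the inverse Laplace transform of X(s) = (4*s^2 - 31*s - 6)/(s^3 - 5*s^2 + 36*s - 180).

-exp(5*t) - sin(6*t) + 5*cos(6*t)

Factor the denominator: s^3 - 5*s^2 + 36*s - 180 = (s - 5)*(s^2 + 36).
Partial fraction decomposition gives [-1/(s - 5)] + [5*s/(s^2 + 36)] + [-6/(s^2 + 36)].
Invert each term: -1/(s - 5) ↔ -e^(5t); 5·s/(s^2 + 36) ↔ 5cos(6t); -1·6/(s^2 + 36) ↔ -sin(6t).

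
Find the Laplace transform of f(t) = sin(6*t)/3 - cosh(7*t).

Apply the Laplace transform termwise.
(-1)·[L{cosh(7t)} = s/(s^2 - 49)]; (1/3)·[L{sin(6t)} = 6/(s^2 + 36)].

-s/(s^2 - 49) + 2/(s^2 + 36)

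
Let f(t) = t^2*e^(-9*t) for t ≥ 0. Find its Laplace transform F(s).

F(s) = 2/(s + 9)^3

L{e^(-9t)} = 1/(s + 9).
Then apply L{t^2·g(t)} = (-1)^2 d^2/ds^2[G(s)] with G(s) = 1/(s + 9):
differentiating 2 times and applying the sign gives 2/(s + 9)^3.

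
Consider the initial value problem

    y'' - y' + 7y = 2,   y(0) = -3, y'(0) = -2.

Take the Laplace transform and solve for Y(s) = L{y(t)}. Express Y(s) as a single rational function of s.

Apply the Laplace transform to the equation.
With L{y''} = s^2 Y - s·y(0) - y'(0) and L{y'} = sY - y(0), with y(0) = -3, y'(0) = -2: the LHS transforms to (s^2 - s + 7)Y - (-3*s + 1).
The right side is L{2} = 2/s.
So (s^2 - s + 7)Y = 2/s + (-3*s + 1).
Isolate Y and clear denominators.

Y(s) = (-3*s^2 + s + 2)/(s^3 - s^2 + 7*s)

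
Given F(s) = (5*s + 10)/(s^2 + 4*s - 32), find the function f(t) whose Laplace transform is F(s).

Rewrite the denominator: s^2 + 4*s - 32 = (s + 2)^2 - 36.
The form in (s + 2) signals a first-shifting-theorem factor e^(-2t).
Since L{cosh(6t)} = s/(s^2 - 36), the inverse is e^(-2*t)*cosh(6*t), scaled by 5.

f(t) = 5*exp(-2*t)*cosh(6*t)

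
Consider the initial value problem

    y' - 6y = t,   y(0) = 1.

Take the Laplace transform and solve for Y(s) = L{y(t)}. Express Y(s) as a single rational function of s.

Y(s) = (s^2 + 1)/(s^3 - 6*s^2)

Laplace-transform each side.
Using L{y'} = sY - y(0) = sY - 1, the left side becomes (s - 6)Y - (1).
The right side is L{t} = s^(-2).
So (s - 6)Y = s^(-2) + (1).
Divide through and combine into a single rational function.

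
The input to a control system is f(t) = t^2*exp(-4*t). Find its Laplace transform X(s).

L{e^(-4t)} = 1/(s + 4).
Then apply L{t^2·g(t)} = (-1)^2 d^2/ds^2[G(s)] with G(s) = 1/(s + 4):
differentiating 2 times and applying the sign gives 2/(s + 4)^3.

X(s) = 2/(s + 4)^3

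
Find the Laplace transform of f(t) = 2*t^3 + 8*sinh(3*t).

24/(s^2 - 9) + 12/s^4

The transform is linear, so treat each term independently.
(8)·[L{sinh(3t)} = 3/(s^2 - 9)]; (2)·[L{t^3} = 3!/s^4 = 6/s^4].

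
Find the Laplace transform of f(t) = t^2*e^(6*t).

2/(s - 6)^3

L{e^(6t)} = 1/(s - 6).
Then apply L{t^2·g(t)} = (-1)^2 d^2/ds^2[G(s)] with G(s) = 1/(s - 6):
differentiating 2 times and applying the sign gives 2/(s - 6)^3.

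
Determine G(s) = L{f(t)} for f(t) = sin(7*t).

G(s) = 7/(s^2 + 49)

L{sin(7t)} = 7/(s^2 + 49).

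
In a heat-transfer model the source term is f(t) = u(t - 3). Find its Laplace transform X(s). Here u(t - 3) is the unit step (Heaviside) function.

X(s) = exp(-3*s)/s

By the second shifting theorem, L{u(t - c)·g(t - c)} = e^(-cs)·G(s) with c = 3 and G(s) = L{g(t)}.
L{1} = 1/s.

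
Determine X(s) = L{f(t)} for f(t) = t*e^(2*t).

L{e^(2t)} = 1/(s - 2).
Then apply L{t·g(t)} = -d/ds[G(s)] with G(s) = 1/(s - 2):
differentiating 1 time and applying the sign gives (s - 2)^(-2).

X(s) = (s - 2)^(-2)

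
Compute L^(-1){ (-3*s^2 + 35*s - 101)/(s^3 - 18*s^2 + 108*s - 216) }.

t^2*exp(6*t)/2 - t*exp(6*t) - 3*exp(6*t)

Factor the denominator: s^3 - 18*s^2 + 108*s - 216 = (s - 6)^3.
Partial fraction decomposition gives [-3/(s - 6)] + [-1/(s - 6)^2] + [(s - 6)^(-3)].
Invert each term: -3/(s - 6) ↔ -3e^(6t); -1/(s - 6)^2 ↔ -t·e^(6t); 1/(s - 6)^3 ↔ (1/2)t^2·e^(6t).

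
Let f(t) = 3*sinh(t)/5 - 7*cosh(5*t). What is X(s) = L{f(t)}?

By linearity of the Laplace transform, transform each term separately.
(-7)·[L{cosh(5t)} = s/(s^2 - 25)]; (3/5)·[L{sinh(t)} = 1/(s^2 - 1)].

X(s) = -7*s/(s^2 - 25) + 3/(5*(s^2 - 1))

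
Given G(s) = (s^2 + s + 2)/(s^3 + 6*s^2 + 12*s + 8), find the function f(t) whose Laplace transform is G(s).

Factor the denominator: s^3 + 6*s^2 + 12*s + 8 = (s + 2)^3.
Partial fraction decomposition gives [1/(s + 2)] + [-3/(s + 2)^2] + [4/(s + 2)^3].
Invert each term: 1/(s + 2) ↔ e^(-2t); -3/(s + 2)^2 ↔ -3t·e^(-2t); 4/(s + 2)^3 ↔ (2)t^2·e^(-2t).

f(t) = 2*t^2*exp(-2*t) - 3*t*exp(-2*t) + exp(-2*t)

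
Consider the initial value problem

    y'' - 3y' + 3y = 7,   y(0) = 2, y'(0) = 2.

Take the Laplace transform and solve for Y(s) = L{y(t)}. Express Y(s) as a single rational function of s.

Y(s) = (2*s^2 - 4*s + 7)/(s^3 - 3*s^2 + 3*s)

Laplace-transform each side.
Using L{y''} = s^2 Y - s·y(0) - y'(0) and L{y'} = sY - y(0), with y(0) = 2, y'(0) = 2, the left side becomes (s^2 - 3*s + 3)Y - (2*s - 4).
The right side is L{7} = 7/s.
So (s^2 - 3*s + 3)Y = 7/s + (2*s - 4).
Isolate Y and clear denominators.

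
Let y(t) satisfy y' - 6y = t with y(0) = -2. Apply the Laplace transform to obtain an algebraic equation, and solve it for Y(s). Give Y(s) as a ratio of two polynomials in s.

Apply the Laplace transform to the equation.
With L{y'} = sY - y(0) = sY - (-2): the LHS transforms to (s - 6)Y - (-2).
The right side is L{t} = s^(-2).
So (s - 6)Y = s^(-2) + (-2).
Solve for Y(s) and write it as one ratio of polynomials.

Y(s) = (-2*s^2 + 1)/(s^3 - 6*s^2)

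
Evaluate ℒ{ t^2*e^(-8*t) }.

L{e^(-8t)} = 1/(s + 8).
Then apply L{t^2·g(t)} = (-1)^2 d^2/ds^2[H(s)] with H(s) = 1/(s + 8):
differentiating 2 times and applying the sign gives 2/(s + 8)^3.

2/(s + 8)^3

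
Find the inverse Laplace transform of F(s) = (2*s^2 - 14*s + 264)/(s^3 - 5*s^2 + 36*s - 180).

4*exp(5*t) - 4*sin(6*t) - 2*cos(6*t)

Factor the denominator: s^3 - 5*s^2 + 36*s - 180 = (s - 5)*(s^2 + 36).
Partial fraction decomposition gives [4/(s - 5)] + [-2*s/(s^2 + 36)] + [-24/(s^2 + 36)].
Invert each term: 4/(s - 5) ↔ 4e^(5t); -2·s/(s^2 + 36) ↔ -2cos(6t); -4·6/(s^2 + 36) ↔ -4sin(6t).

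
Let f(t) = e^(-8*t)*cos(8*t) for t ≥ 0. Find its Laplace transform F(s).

F(s) = (s + 8)/((s + 8)^2 + 64)

L{cos(8t)} = s/(s^2 + 64).
By the first shifting theorem, multiplying by e^(-8t) replaces s with s + 8.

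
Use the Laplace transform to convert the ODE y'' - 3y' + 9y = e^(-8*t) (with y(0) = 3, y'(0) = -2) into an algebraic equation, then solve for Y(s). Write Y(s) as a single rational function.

Transform both sides with L{·}.
The derivative rules (L{y''} = s^2 Y - s·y(0) - y'(0) and L{y'} = sY - y(0), with y(0) = 3, y'(0) = -2) turn the left side into (s^2 - 3*s + 9)Y - (3*s - 11).
The right side is L{e^(-8*t)} = 1/(s + 8).
So (s^2 - 3*s + 9)Y = 1/(s + 8) + (3*s - 11).
Isolate Y and clear denominators.

Y(s) = (3*s^2 + 13*s - 87)/(s^3 + 5*s^2 - 15*s + 72)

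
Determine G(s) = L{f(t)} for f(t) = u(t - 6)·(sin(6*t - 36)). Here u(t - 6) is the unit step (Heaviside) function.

G(s) = 6*exp(-6*s)/(s^2 + 36)

By the second shifting theorem, L{u(t - c)·g(t - c)} = e^(-cs)·H(s) with c = 6 and H(s) = L{g(t)}.
L{sin(6t)} = 6/(s^2 + 36).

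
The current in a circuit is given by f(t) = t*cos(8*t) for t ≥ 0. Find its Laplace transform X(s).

L{cos(8t)} = s/(s^2 + 64).
Then apply L{t·g(t)} = -d/ds[G(s)] with G(s) = s/(s^2 + 64):
differentiating 1 time and applying the sign gives (s - 8)*(s + 8)/(s^2 + 64)^2.

X(s) = (s - 8)*(s + 8)/(s^2 + 64)^2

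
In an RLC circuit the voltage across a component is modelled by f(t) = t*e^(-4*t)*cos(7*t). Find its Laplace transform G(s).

G(s) = (s - 3)*(s + 11)/(s^2 + 8*s + 65)^2

L{cos(7t)} = s/(s^2 + 49).
Multiplying by e^(-4t) shifts s → s + 4, so L{e^(-4*t)*cos(7*t)} = (s + 4)/((s + 4)^2 + 49).
Then apply L{t·g(t)} = -d/ds[H(s)] with H(s) = (s + 4)/((s + 4)^2 + 49):
differentiating 1 time and applying the sign gives (s - 3)*(s + 11)/(s^2 + 8*s + 65)^2.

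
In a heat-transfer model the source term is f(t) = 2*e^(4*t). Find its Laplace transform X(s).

X(s) = 2/(s - 4)

L{2} = 2/s.
By the first shifting theorem, multiplying by e^(4t) replaces s with s - 4.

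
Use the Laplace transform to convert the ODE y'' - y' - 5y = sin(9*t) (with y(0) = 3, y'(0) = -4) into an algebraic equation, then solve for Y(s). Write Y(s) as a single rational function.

Transform both sides with L{·}.
Using L{y''} = s^2 Y - s·y(0) - y'(0) and L{y'} = sY - y(0), with y(0) = 3, y'(0) = -4, the left side becomes (s^2 - s - 5)Y - (3*s - 7).
The right side is L{sin(9*t)} = 9/(s^2 + 81).
So (s^2 - s - 5)Y = 9/(s^2 + 81) + (3*s - 7).
Divide through and combine into a single rational function.

Y(s) = (3*s^3 - 7*s^2 + 243*s - 558)/(s^4 - s^3 + 76*s^2 - 81*s - 405)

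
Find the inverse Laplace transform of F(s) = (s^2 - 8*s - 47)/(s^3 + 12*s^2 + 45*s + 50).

-6*t*exp(-5*t) - 3*exp(-2*t) + 4*exp(-5*t)

Factor the denominator: s^3 + 12*s^2 + 45*s + 50 = (s + 2)*(s + 5)^2.
Partial fraction decomposition gives [4/(s + 5)] + [-6/(s + 5)^2] + [-3/(s + 2)].
Invert each term: 4/(s + 5) ↔ 4e^(-5t); -6/(s + 5)^2 ↔ -6t·e^(-5t); -3/(s + 2) ↔ -3e^(-2t).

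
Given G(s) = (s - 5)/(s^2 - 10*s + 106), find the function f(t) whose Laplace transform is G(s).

Rewrite the denominator: s^2 - 10*s + 106 = (s - 5)^2 + 81.
The form in (s - 5) signals a first-shifting-theorem factor e^(5t).
Since L{cos(9t)} = s/(s^2 + 81), the inverse is exp(5*t)*cos(9*t).

f(t) = exp(5*t)*cos(9*t)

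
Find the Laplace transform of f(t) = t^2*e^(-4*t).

2/(s + 4)^3

L{e^(-4t)} = 1/(s + 4).
Then apply L{t^2·g(t)} = (-1)^2 d^2/ds^2[G(s)] with G(s) = 1/(s + 4):
differentiating 2 times and applying the sign gives 2/(s + 4)^3.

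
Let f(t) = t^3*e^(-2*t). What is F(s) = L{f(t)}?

F(s) = 6/(s + 2)^4

L{t^3} = 3!/s^4 = 6/s^4.
By the first shifting theorem, multiplying by e^(-2t) replaces s with s + 2.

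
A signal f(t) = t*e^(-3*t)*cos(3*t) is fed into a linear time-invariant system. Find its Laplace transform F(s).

L{cos(3t)} = s/(s^2 + 9).
Multiplying by e^(-3t) shifts s → s + 3, so L{e^(-3*t)*cos(3*t)} = (s + 3)/((s + 3)^2 + 9).
Then apply L{t·g(t)} = -d/ds[G(s)] with G(s) = (s + 3)/((s + 3)^2 + 9):
differentiating 1 time and applying the sign gives s*(s + 6)/(s^2 + 6*s + 18)^2.

F(s) = s*(s + 6)/(s^2 + 6*s + 18)^2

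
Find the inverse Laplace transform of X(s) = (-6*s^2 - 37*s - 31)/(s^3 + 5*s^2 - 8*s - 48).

Factor the denominator: s^3 + 5*s^2 - 8*s - 48 = (s - 3)*(s + 4)^2.
Partial fraction decomposition gives [-2/(s + 4)] + [-3/(s + 4)^2] + [-4/(s - 3)].
Invert each term: -2/(s + 4) ↔ -2e^(-4t); -3/(s + 4)^2 ↔ -3t·e^(-4t); -4/(s - 3) ↔ -4e^(3t).

-3*t*exp(-4*t) - 4*exp(3*t) - 2*exp(-4*t)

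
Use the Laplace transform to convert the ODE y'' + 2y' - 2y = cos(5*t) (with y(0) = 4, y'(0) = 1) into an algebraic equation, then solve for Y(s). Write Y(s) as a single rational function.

Y(s) = (4*s^3 + 9*s^2 + 101*s + 225)/(s^4 + 2*s^3 + 23*s^2 + 50*s - 50)

Apply the Laplace transform to the equation.
Using L{y''} = s^2 Y - s·y(0) - y'(0) and L{y'} = sY - y(0), with y(0) = 4, y'(0) = 1, the left side becomes (s^2 + 2*s - 2)Y - (4*s + 9).
The right side is L{cos(5*t)} = s/(s^2 + 25).
So (s^2 + 2*s - 2)Y = s/(s^2 + 25) + (4*s + 9).
Isolate Y and clear denominators.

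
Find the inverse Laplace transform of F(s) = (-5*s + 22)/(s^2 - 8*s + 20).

Complete the square in the denominator: s^2 - 8*s + 20 = (s - 4)^2 + 2^2.
Split the numerator to match: -5*s + 22 = -5·(s - 4) + 1·2.
Invert each term: -5·(s - 4)/((s - 4)^2 + 4) ↔ -5e^(4t)cos(2t); 1·2/((s - 4)^2 + 4) ↔ e^(4t)sin(2t).

exp(4*t)*sin(2*t) - 5*exp(4*t)*cos(2*t)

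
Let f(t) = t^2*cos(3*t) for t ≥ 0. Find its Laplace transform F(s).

L{cos(3t)} = s/(s^2 + 9).
Then apply L{t^2·g(t)} = (-1)^2 d^2/ds^2[G(s)] with G(s) = s/(s^2 + 9):
differentiating 2 times and applying the sign gives 2*s*(s^2 - 27)/(s^2 + 9)^3.

F(s) = 2*s*(s^2 - 27)/(s^2 + 9)^3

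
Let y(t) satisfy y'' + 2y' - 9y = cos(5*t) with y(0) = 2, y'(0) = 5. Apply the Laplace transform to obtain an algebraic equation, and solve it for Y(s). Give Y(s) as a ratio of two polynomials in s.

Y(s) = (2*s^3 + 9*s^2 + 51*s + 225)/(s^4 + 2*s^3 + 16*s^2 + 50*s - 225)

Take the Laplace transform of both sides.
The derivative rules (L{y''} = s^2 Y - s·y(0) - y'(0) and L{y'} = sY - y(0), with y(0) = 2, y'(0) = 5) turn the left side into (s^2 + 2*s - 9)Y - (2*s + 9).
The right side is L{cos(5*t)} = s/(s^2 + 25).
So (s^2 + 2*s - 9)Y = s/(s^2 + 25) + (2*s + 9).
Divide through and combine into a single rational function.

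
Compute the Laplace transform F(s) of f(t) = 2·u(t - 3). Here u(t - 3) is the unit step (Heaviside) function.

By the second shifting theorem, L{u(t - c)·g(t - c)} = e^(-cs)·G(s) with c = 3 and G(s) = L{g(t)}.
L{2} = 2/s.

F(s) = 2*exp(-3*s)/s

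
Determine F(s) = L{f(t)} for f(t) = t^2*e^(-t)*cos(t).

L{cos(t)} = s/(s^2 + 1).
Multiplying by e^(-t) shifts s → s + 1, so L{e^(-t)*cos(t)} = (s + 1)/((s + 1)^2 + 1).
Then apply L{t^2·g(t)} = (-1)^2 d^2/ds^2[G(s)] with G(s) = (s + 1)/((s + 1)^2 + 1):
differentiating 2 times and applying the sign gives 2*(s + 1)*(s^2 + 2*s - 2)/(s^2 + 2*s + 2)^3.

F(s) = 2*(s + 1)*(s^2 + 2*s - 2)/(s^2 + 2*s + 2)^3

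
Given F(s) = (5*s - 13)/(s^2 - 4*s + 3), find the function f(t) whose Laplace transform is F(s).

Factor the denominator: s^2 - 4*s + 3 = (s - 3)*(s - 1).
Partial fraction decomposition gives [4/(s - 1)] + [1/(s - 3)].
Invert each term: 4/(s - 1) ↔ 4e^(t); 1/(s - 3) ↔ e^(3t).

f(t) = exp(3*t) + 4*exp(t)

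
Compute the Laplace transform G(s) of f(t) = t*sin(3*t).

G(s) = 6*s/(s^2 + 9)^2

L{sin(3t)} = 3/(s^2 + 9).
Then apply L{t·g(t)} = -d/ds[H(s)] with H(s) = 3/(s^2 + 9):
differentiating 1 time and applying the sign gives 6*s/(s^2 + 9)^2.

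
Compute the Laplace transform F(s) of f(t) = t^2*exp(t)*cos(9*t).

F(s) = 2*(s - 1)*(s^2 - 2*s - 242)/(s^2 - 2*s + 82)^3

L{cos(9t)} = s/(s^2 + 81).
Multiplying by e^(t) shifts s → s - 1, so L{exp(t)*cos(9*t)} = (s - 1)/((s - 1)^2 + 81).
Then apply L{t^2·g(t)} = (-1)^2 d^2/ds^2[G(s)] with G(s) = (s - 1)/((s - 1)^2 + 81):
differentiating 2 times and applying the sign gives 2*(s - 1)*(s^2 - 2*s - 242)/(s^2 - 2*s + 82)^3.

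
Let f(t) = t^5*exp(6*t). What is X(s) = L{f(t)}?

L{t^5} = 5!/s^6 = 120/s^6.
By the first shifting theorem, multiplying by e^(6t) replaces s with s - 6.

X(s) = 120/(s - 6)^6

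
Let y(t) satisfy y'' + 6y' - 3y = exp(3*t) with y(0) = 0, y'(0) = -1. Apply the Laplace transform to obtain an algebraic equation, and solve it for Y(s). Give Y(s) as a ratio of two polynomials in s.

Y(s) = (-s + 4)/(s^3 + 3*s^2 - 21*s + 9)

Laplace-transform each side.
The derivative rules (L{y''} = s^2 Y - s·y(0) - y'(0) and L{y'} = sY - y(0), with y(0) = 0, y'(0) = -1) turn the left side into (s^2 + 6*s - 3)Y - (-1).
The right side is L{exp(3*t)} = 1/(s - 3).
So (s^2 + 6*s - 3)Y = 1/(s - 3) + (-1).
Isolate Y and clear denominators.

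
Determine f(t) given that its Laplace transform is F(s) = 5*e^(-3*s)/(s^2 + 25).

f(t) = Heaviside(t - 3)*(sin(5*t - 15))

The factor e^(-3s) signals a time shift by c = 3 (second shifting theorem).
L{sin(5t)} = 5/(s^2 + 25), so L^-1{5/(s^2 + 25)} = sin(5*t).
Hence the inverse is u(t - 3) times that function evaluated at t - 3.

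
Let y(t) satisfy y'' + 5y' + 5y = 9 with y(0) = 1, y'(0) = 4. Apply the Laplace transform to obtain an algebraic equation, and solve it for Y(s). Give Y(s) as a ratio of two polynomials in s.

Apply the Laplace transform to the equation.
With L{y''} = s^2 Y - s·y(0) - y'(0) and L{y'} = sY - y(0), with y(0) = 1, y'(0) = 4: the LHS transforms to (s^2 + 5*s + 5)Y - (s + 9).
The right side is L{9} = 9/s.
So (s^2 + 5*s + 5)Y = 9/s + (s + 9).
Isolate Y and clear denominators.

Y(s) = (s^2 + 9*s + 9)/(s^3 + 5*s^2 + 5*s)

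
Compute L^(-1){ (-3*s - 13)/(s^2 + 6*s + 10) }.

Complete the square in the denominator: s^2 + 6*s + 10 = (s + 3)^2 + 1^2.
Split the numerator to match: -3*s - 13 = -3·(s + 3) - 4·1.
Invert each term: -3·(s + 3)/((s + 3)^2 + 1) ↔ -3e^(-3t)cos(t); -4·1/((s + 3)^2 + 1) ↔ -4e^(-3t)sin(t).

-4*exp(-3*t)*sin(t) - 3*exp(-3*t)*cos(t)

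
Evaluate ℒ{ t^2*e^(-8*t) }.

L{e^(-8t)} = 1/(s + 8).
Then apply L{t^2·g(t)} = (-1)^2 d^2/ds^2[H(s)] with H(s) = 1/(s + 8):
differentiating 2 times and applying the sign gives 2/(s + 8)^3.

2/(s + 8)^3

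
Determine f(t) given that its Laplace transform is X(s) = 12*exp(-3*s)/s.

f(t) = Heaviside(t - 3)*(12)

The factor e^(-3s) signals a time shift by c = 3 (second shifting theorem).
L{12} = 12/s, so L^-1{12/s} = 12.
Hence the inverse is u(t - 3) times that function evaluated at t - 3.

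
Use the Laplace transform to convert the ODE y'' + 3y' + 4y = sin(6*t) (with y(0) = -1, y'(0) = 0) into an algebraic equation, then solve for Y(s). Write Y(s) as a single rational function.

Transform both sides with L{·}.
With L{y''} = s^2 Y - s·y(0) - y'(0) and L{y'} = sY - y(0), with y(0) = -1, y'(0) = 0: the LHS transforms to (s^2 + 3*s + 4)Y - (-s - 3).
The right side is L{sin(6*t)} = 6/(s^2 + 36).
So (s^2 + 3*s + 4)Y = 6/(s^2 + 36) + (-s - 3).
Divide through and combine into a single rational function.

Y(s) = (-s^3 - 3*s^2 - 36*s - 102)/(s^4 + 3*s^3 + 40*s^2 + 108*s + 144)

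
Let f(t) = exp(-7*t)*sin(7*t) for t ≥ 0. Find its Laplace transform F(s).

F(s) = 7/((s + 7)^2 + 49)

L{sin(7t)} = 7/(s^2 + 49).
By the first shifting theorem, multiplying by e^(-7t) replaces s with s + 7.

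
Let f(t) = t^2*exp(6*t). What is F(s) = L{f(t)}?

L{e^(6t)} = 1/(s - 6).
Then apply L{t^2·g(t)} = (-1)^2 d^2/ds^2[G(s)] with G(s) = 1/(s - 6):
differentiating 2 times and applying the sign gives 2/(s - 6)^3.

F(s) = 2/(s - 6)^3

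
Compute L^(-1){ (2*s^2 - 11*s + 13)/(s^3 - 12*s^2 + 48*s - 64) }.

Factor the denominator: s^3 - 12*s^2 + 48*s - 64 = (s - 4)^3.
Partial fraction decomposition gives [2/(s - 4)] + [5/(s - 4)^2] + [(s - 4)^(-3)].
Invert each term: 2/(s - 4) ↔ 2e^(4t); 5/(s - 4)^2 ↔ 5t·e^(4t); 1/(s - 4)^3 ↔ (1/2)t^2·e^(4t).

t^2*exp(4*t)/2 + 5*t*exp(4*t) + 2*exp(4*t)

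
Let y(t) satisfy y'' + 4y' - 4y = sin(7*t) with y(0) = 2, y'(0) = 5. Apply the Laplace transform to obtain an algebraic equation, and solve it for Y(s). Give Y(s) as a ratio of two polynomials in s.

Y(s) = (2*s^3 + 13*s^2 + 98*s + 644)/(s^4 + 4*s^3 + 45*s^2 + 196*s - 196)

Transform both sides with L{·}.
Using L{y''} = s^2 Y - s·y(0) - y'(0) and L{y'} = sY - y(0), with y(0) = 2, y'(0) = 5, the left side becomes (s^2 + 4*s - 4)Y - (2*s + 13).
The right side is L{sin(7*t)} = 7/(s^2 + 49).
So (s^2 + 4*s - 4)Y = 7/(s^2 + 49) + (2*s + 13).
Isolate Y and clear denominators.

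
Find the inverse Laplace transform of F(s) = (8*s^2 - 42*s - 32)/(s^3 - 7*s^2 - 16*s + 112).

2*exp(7*t) + 3*exp(4*t) + 3*exp(-4*t)

Factor the denominator: s^3 - 7*s^2 - 16*s + 112 = (s - 7)*(s - 4)*(s + 4).
Partial fraction decomposition gives [2/(s - 7)] + [3/(s - 4)] + [3/(s + 4)].
Invert each term: 2/(s - 7) ↔ 2e^(7t); 3/(s - 4) ↔ 3e^(4t); 3/(s + 4) ↔ 3e^(-4t).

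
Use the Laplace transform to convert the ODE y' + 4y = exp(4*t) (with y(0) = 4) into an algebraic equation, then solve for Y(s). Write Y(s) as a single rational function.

Y(s) = (4*s - 15)/(s^2 - 16)

Apply the Laplace transform to the equation.
Using L{y'} = sY - y(0) = sY - 4, the left side becomes (s + 4)Y - (4).
The right side is L{exp(4*t)} = 1/(s - 4).
So (s + 4)Y = 1/(s - 4) + (4).
Divide through and combine into a single rational function.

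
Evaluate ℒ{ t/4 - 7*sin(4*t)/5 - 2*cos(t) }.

Apply the Laplace transform termwise.
(-2)·[L{cos(t)} = s/(s^2 + 1)]; (1/4)·[L{t} = 1!/s^2 = 1/s^2]; (-7/5)·[L{sin(4t)} = 4/(s^2 + 16)].

-2*s/(s^2 + 1) - 28/(5*(s^2 + 16)) + 1/(4*s^2)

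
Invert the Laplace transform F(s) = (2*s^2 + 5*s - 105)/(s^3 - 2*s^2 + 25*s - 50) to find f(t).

Factor the denominator: s^3 - 2*s^2 + 25*s - 50 = (s - 2)*(s^2 + 25).
Partial fraction decomposition gives [-3/(s - 2)] + [5*s/(s^2 + 25)] + [15/(s^2 + 25)].
Invert each term: -3/(s - 2) ↔ -3e^(2t); 5·s/(s^2 + 25) ↔ 5cos(5t); 3·5/(s^2 + 25) ↔ 3sin(5t).

f(t) = -3*exp(2*t) + 3*sin(5*t) + 5*cos(5*t)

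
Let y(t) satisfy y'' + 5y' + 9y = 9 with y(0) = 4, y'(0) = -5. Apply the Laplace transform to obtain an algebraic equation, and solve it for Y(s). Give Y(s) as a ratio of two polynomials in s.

Take the Laplace transform of both sides.
The derivative rules (L{y''} = s^2 Y - s·y(0) - y'(0) and L{y'} = sY - y(0), with y(0) = 4, y'(0) = -5) turn the left side into (s^2 + 5*s + 9)Y - (4*s + 15).
The right side is L{9} = 9/s.
So (s^2 + 5*s + 9)Y = 9/s + (4*s + 15).
Solve for Y(s) and write it as one ratio of polynomials.

Y(s) = (4*s^2 + 15*s + 9)/(s^3 + 5*s^2 + 9*s)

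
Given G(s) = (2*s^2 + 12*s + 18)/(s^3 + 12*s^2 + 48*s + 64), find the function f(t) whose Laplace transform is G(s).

f(t) = t^2*exp(-4*t) - 4*t*exp(-4*t) + 2*exp(-4*t)

Factor the denominator: s^3 + 12*s^2 + 48*s + 64 = (s + 4)^3.
Partial fraction decomposition gives [2/(s + 4)] + [-4/(s + 4)^2] + [2/(s + 4)^3].
Invert each term: 2/(s + 4) ↔ 2e^(-4t); -4/(s + 4)^2 ↔ -4t·e^(-4t); 2/(s + 4)^3 ↔ (1)t^2·e^(-4t).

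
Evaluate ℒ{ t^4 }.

24/s^5

L{t^4} = 4!/s^5 = 24/s^5.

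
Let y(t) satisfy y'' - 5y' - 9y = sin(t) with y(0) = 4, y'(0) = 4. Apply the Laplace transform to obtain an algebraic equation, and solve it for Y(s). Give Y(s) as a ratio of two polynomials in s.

Y(s) = (4*s^3 - 16*s^2 + 4*s - 15)/(s^4 - 5*s^3 - 8*s^2 - 5*s - 9)

Transform both sides with L{·}.
With L{y''} = s^2 Y - s·y(0) - y'(0) and L{y'} = sY - y(0), with y(0) = 4, y'(0) = 4: the LHS transforms to (s^2 - 5*s - 9)Y - (4*s - 16).
The right side is L{sin(t)} = 1/(s^2 + 1).
So (s^2 - 5*s - 9)Y = 1/(s^2 + 1) + (4*s - 16).
Isolate Y and clear denominators.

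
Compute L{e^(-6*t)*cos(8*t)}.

L{cos(8t)} = s/(s^2 + 64).
By the first shifting theorem, multiplying by e^(-6t) replaces s with s + 6.

(s + 6)/((s + 6)^2 + 64)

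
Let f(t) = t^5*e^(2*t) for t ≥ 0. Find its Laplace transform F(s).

L{t^5} = 5!/s^6 = 120/s^6.
By the first shifting theorem, multiplying by e^(2t) replaces s with s - 2.

F(s) = 120/(s - 2)^6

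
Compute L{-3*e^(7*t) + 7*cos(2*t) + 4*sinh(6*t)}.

By linearity of the Laplace transform, transform each term separately.
(-3)·[L{e^(7t)} = 1/(s - 7)]; (7)·[L{cos(2t)} = s/(s^2 + 4)]; (4)·[L{sinh(6t)} = 6/(s^2 - 36)].

7*s/(s^2 + 4) + 24/(s^2 - 36) - 3/(s - 7)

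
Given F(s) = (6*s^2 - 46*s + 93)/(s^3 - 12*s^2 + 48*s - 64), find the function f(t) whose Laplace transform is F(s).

f(t) = 5*t^2*exp(4*t)/2 + 2*t*exp(4*t) + 6*exp(4*t)

Factor the denominator: s^3 - 12*s^2 + 48*s - 64 = (s - 4)^3.
Partial fraction decomposition gives [6/(s - 4)] + [2/(s - 4)^2] + [5/(s - 4)^3].
Invert each term: 6/(s - 4) ↔ 6e^(4t); 2/(s - 4)^2 ↔ 2t·e^(4t); 5/(s - 4)^3 ↔ (5/2)t^2·e^(4t).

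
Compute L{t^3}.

6/s^4

L{t^3} = 3!/s^4 = 6/s^4.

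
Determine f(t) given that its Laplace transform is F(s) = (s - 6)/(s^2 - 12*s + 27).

Rewrite the denominator: s^2 - 12*s + 27 = (s - 6)^2 - 9.
The form in (s - 6) signals a first-shifting-theorem factor e^(6t).
Since L{cosh(3t)} = s/(s^2 - 9), the inverse is e^(6*t)*cosh(3*t).

f(t) = exp(6*t)*cosh(3*t)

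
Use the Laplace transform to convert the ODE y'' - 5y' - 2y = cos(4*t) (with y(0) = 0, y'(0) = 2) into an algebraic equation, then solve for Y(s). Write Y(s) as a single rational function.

Apply the Laplace transform to the equation.
With L{y''} = s^2 Y - s·y(0) - y'(0) and L{y'} = sY - y(0), with y(0) = 0, y'(0) = 2: the LHS transforms to (s^2 - 5*s - 2)Y - (2).
The right side is L{cos(4*t)} = s/(s^2 + 16).
So (s^2 - 5*s - 2)Y = s/(s^2 + 16) + (2).
Solve for Y(s) and write it as one ratio of polynomials.

Y(s) = (2*s^2 + s + 32)/(s^4 - 5*s^3 + 14*s^2 - 80*s - 32)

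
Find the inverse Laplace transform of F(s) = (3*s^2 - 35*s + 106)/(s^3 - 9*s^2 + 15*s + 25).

Factor the denominator: s^3 - 9*s^2 + 15*s + 25 = (s - 5)^2*(s + 1).
Partial fraction decomposition gives [-1/(s - 5)] + [(s - 5)^(-2)] + [4/(s + 1)].
Invert each term: -1/(s - 5) ↔ -e^(5t); 1/(s - 5)^2 ↔ t·e^(5t); 4/(s + 1) ↔ 4e^(-t).

t*exp(5*t) - exp(5*t) + 4*exp(-t)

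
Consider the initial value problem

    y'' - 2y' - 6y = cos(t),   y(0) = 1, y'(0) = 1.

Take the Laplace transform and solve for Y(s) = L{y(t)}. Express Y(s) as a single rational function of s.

Apply the Laplace transform to the equation.
The derivative rules (L{y''} = s^2 Y - s·y(0) - y'(0) and L{y'} = sY - y(0), with y(0) = 1, y'(0) = 1) turn the left side into (s^2 - 2*s - 6)Y - (s - 1).
The right side is L{cos(t)} = s/(s^2 + 1).
So (s^2 - 2*s - 6)Y = s/(s^2 + 1) + (s - 1).
Divide through and combine into a single rational function.

Y(s) = (s^3 - s^2 + 2*s - 1)/(s^4 - 2*s^3 - 5*s^2 - 2*s - 6)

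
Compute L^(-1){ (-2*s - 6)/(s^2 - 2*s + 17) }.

-2*exp(t)*sin(4*t) - 2*exp(t)*cos(4*t)

Complete the square in the denominator: s^2 - 2*s + 17 = (s - 1)^2 + 4^2.
Split the numerator to match: -2*s - 6 = -2·(s - 1) - 2·4.
Invert each term: -2·(s - 1)/((s - 1)^2 + 16) ↔ -2e^(t)cos(4t); -2·4/((s - 1)^2 + 16) ↔ -2e^(t)sin(4t).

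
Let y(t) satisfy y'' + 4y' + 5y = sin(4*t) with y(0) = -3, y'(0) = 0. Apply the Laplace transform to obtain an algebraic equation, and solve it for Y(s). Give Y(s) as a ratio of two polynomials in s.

Y(s) = (-3*s^3 - 12*s^2 - 48*s - 188)/(s^4 + 4*s^3 + 21*s^2 + 64*s + 80)

Laplace-transform each side.
Using L{y''} = s^2 Y - s·y(0) - y'(0) and L{y'} = sY - y(0), with y(0) = -3, y'(0) = 0, the left side becomes (s^2 + 4*s + 5)Y - (-3*s - 12).
The right side is L{sin(4*t)} = 4/(s^2 + 16).
So (s^2 + 4*s + 5)Y = 4/(s^2 + 16) + (-3*s - 12).
Solve for Y(s) and write it as one ratio of polynomials.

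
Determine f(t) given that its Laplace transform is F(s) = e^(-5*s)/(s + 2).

f(t) = Heaviside(t - 5)*(exp(-2*t + 10))

The factor e^(-5s) signals a time shift by c = 5 (second shifting theorem).
L{e^(-2t)} = 1/(s + 2), so L^-1{1/(s + 2)} = e^(-2*t).
Hence the inverse is u(t - 5) times that function evaluated at t - 5.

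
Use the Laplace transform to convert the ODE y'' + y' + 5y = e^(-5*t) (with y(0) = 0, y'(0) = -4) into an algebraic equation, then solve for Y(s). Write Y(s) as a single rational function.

Laplace-transform each side.
Using L{y''} = s^2 Y - s·y(0) - y'(0) and L{y'} = sY - y(0), with y(0) = 0, y'(0) = -4, the left side becomes (s^2 + s + 5)Y - (-4).
The right side is L{e^(-5*t)} = 1/(s + 5).
So (s^2 + s + 5)Y = 1/(s + 5) + (-4).
Divide through and combine into a single rational function.

Y(s) = (-4*s - 19)/(s^3 + 6*s^2 + 10*s + 25)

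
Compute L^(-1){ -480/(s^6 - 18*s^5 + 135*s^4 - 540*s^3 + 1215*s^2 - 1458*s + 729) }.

-4*t^5*exp(3*t)

Rewrite the denominator: s^6 - 18*s^5 + 135*s^4 - 540*s^3 + 1215*s^2 - 1458*s + 729 = (s - 3)^6.
The form in (s - 3) signals a first-shifting-theorem factor e^(3t).
Since L{t^5} = 5!/s^6 = 120/s^6, the inverse is t^5*e^(3*t), scaled by -4.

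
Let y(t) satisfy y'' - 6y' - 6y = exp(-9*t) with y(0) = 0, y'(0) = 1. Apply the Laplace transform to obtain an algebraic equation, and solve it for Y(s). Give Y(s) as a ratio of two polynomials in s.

Y(s) = (s + 10)/(s^3 + 3*s^2 - 60*s - 54)

Apply the Laplace transform to the equation.
Using L{y''} = s^2 Y - s·y(0) - y'(0) and L{y'} = sY - y(0), with y(0) = 0, y'(0) = 1, the left side becomes (s^2 - 6*s - 6)Y - (1).
The right side is L{exp(-9*t)} = 1/(s + 9).
So (s^2 - 6*s - 6)Y = 1/(s + 9) + (1).
Divide through and combine into a single rational function.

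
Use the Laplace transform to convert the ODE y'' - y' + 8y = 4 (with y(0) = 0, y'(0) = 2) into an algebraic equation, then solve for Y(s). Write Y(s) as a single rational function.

Transform both sides with L{·}.
With L{y''} = s^2 Y - s·y(0) - y'(0) and L{y'} = sY - y(0), with y(0) = 0, y'(0) = 2: the LHS transforms to (s^2 - s + 8)Y - (2).
The right side is L{4} = 4/s.
So (s^2 - s + 8)Y = 4/s + (2).
Isolate Y and clear denominators.

Y(s) = (2*s + 4)/(s^3 - s^2 + 8*s)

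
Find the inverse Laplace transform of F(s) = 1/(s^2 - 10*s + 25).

Rewrite the denominator: s^2 - 10*s + 25 = (s - 5)^2.
The form in (s - 5) signals a first-shifting-theorem factor e^(5t).
Since L{t} = 1!/s^2 = 1/s^2, the inverse is t*e^(5*t).

t*exp(5*t)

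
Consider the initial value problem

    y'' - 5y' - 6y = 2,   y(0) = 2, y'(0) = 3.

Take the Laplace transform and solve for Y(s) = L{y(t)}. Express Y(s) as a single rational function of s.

Take the Laplace transform of both sides.
Using L{y''} = s^2 Y - s·y(0) - y'(0) and L{y'} = sY - y(0), with y(0) = 2, y'(0) = 3, the left side becomes (s^2 - 5*s - 6)Y - (2*s - 7).
The right side is L{2} = 2/s.
So (s^2 - 5*s - 6)Y = 2/s + (2*s - 7).
Isolate Y and clear denominators.

Y(s) = (2*s^2 - 7*s + 2)/(s^3 - 5*s^2 - 6*s)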